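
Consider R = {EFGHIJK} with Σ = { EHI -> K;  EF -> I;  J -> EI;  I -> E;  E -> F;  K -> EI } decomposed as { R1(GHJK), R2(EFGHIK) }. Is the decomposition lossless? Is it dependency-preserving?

lossless but not dependency-preserving

Lossless test: (GHK)⁺ = {EFGHIK}, which contains all of one fragment — lossless.
Dependency preservation: the restricted closure of {J} across the fragments never reaches {EI}, so J → EI cannot be enforced without a join — not preserved.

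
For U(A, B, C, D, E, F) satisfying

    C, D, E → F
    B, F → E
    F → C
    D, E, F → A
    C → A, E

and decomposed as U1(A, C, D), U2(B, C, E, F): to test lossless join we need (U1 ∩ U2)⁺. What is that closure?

A, C, E

U1 ∩ U2 = {C}.
C → A, E applies, adding A, E
Closure: {A, C, E}.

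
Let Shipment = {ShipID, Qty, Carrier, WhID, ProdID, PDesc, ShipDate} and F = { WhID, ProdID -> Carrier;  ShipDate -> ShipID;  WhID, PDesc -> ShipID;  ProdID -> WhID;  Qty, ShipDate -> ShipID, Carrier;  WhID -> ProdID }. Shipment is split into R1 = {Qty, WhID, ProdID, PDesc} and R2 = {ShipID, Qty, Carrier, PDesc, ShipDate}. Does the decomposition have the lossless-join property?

No

Common attributes: R1 ∩ R2 = {Qty, PDesc}.
No dependency enlarges {Qty, PDesc}, so (Qty, PDesc)⁺ = {Qty, PDesc}.
The closure contains neither all of R1 = {Qty, WhID, ProdID, PDesc} nor all of R2 = {ShipID, Qty, Carrier, PDesc, ShipDate}, so the common attributes are not a superkey of either fragment. The join is lossy.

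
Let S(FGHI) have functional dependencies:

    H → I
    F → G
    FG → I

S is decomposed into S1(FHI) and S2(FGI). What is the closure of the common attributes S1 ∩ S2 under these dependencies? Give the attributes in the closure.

FGI

S1 ∩ S2 = {FI}.
F → G applies, adding G
Closure: {FGI}.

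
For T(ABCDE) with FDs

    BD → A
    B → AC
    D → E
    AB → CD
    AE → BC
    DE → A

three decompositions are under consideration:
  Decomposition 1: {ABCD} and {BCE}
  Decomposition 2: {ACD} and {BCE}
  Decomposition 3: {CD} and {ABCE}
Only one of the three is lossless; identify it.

Decomposition 1

Decomposition 1: common = {BC}, closure = {ABCDE} → lossless.
Decomposition 2: common = {C}, closure = {C} → lossy.
Decomposition 3: common = {C}, closure = {C} → lossy.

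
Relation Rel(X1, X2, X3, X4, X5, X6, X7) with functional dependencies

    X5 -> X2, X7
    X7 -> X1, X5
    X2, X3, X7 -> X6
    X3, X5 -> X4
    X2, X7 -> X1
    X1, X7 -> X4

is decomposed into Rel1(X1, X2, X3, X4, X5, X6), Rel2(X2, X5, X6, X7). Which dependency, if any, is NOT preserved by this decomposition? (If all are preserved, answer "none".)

none

X5 → X2, X7 lies within Rel2.
X7 → X1, X5: restricted closure across fragments reaches X1, X5.
X2, X3, X7 → X6: restricted closure across fragments reaches X6.
X3, X5 → X4 lies within Rel1.
X2, X7 → X1: restricted closure across fragments reaches X1.
X1, X7 → X4: restricted closure across fragments reaches X4.
Every dependency is enforceable on the fragments, so the decomposition is dependency-preserving.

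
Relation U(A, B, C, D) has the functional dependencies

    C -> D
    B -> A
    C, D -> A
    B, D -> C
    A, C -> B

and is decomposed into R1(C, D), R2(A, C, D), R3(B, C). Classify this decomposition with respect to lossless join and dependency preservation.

Lossless test (chase): Rows 1 and 3 agree on C; apply C→D and equate their D entries. Rows 1 and 2 agree on C, D; apply C, D→A and equate their A entries. Rows 1 and 3 agree on C, D; apply C, D→A and equate their A entries. Rows 1 and 2 agree on A, C; apply A, C→B and equate their B entries. Rows 1 and 3 agree on A, C; apply A, C→B and equate their B entries. Row 1 is now all distinguished symbols — the join is lossless.
Dependency preservation: the restricted closure of {B} across the fragments never reaches {A}, so B → A cannot be enforced without a join — not preserved.

lossless but not dependency-preserving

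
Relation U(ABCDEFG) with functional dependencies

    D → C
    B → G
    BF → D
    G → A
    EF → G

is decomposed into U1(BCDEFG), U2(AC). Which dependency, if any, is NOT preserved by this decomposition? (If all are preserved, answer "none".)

G → A

Check G → A: no single fragment contains all of {AG}, and the restricted closure of {G} across the fragments never reaches {A}.
D → C is preserved.
B → G is preserved.
BF → D is preserved.
EF → G is preserved.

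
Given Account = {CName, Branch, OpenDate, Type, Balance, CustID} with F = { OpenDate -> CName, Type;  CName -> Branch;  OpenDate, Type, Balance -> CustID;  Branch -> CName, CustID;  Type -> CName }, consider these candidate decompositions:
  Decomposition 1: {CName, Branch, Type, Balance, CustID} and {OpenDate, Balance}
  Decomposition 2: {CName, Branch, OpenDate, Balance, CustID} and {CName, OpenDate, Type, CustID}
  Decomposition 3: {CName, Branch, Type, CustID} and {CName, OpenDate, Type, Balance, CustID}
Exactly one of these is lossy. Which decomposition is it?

Decomposition 1: common = {Balance}, closure = {Balance} → lossy.
Decomposition 2: common = {CName, OpenDate, CustID}, closure = {CName, Branch, OpenDate, Type, CustID} → lossless.
Decomposition 3: common = {CName, Type, CustID}, closure = {CName, Branch, Type, CustID} → lossless.

Decomposition 1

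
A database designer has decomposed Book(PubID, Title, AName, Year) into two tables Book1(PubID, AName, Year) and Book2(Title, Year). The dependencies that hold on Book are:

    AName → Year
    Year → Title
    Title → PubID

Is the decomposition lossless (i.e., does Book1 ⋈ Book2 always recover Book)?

Yes

Common attributes: Book1 ∩ Book2 = {Year}.
Closure of {Year}: Year → Title applies, adding Title; Title → PubID applies, adding PubID. So (Year)⁺ = {PubID, Title, Year}.
This closure contains every attribute of Book2, so Book1 ∩ Book2 → Book2. The join is lossless.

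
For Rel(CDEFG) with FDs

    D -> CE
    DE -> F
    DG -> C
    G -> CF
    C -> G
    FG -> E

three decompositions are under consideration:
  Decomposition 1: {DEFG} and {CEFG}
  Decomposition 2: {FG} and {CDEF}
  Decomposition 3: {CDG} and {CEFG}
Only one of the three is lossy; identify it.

Decomposition 1: common = {EFG}, closure = {CEFG} → lossless.
Decomposition 2: common = {F}, closure = {F} → lossy.
Decomposition 3: common = {CG}, closure = {CEFG} → lossless.

Decomposition 2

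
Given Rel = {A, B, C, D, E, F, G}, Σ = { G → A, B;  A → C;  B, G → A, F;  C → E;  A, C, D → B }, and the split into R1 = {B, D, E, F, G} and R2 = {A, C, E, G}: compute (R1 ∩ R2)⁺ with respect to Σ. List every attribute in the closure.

A, B, C, E, F, G

R1 ∩ R2 = {E, G}.
G → A, B applies, adding A, B
A → C applies, adding C
B, G → A, F applies, adding F
Closure: {A, B, C, E, F, G}.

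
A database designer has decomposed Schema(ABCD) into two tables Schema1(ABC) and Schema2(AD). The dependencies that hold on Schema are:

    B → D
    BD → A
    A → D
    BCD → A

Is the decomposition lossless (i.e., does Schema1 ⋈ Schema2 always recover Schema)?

Yes

Common attributes: Schema1 ∩ Schema2 = {A}.
Closure of {A}: A → D applies, adding D. So (A)⁺ = {AD}.
This closure contains every attribute of Schema2, so Schema1 ∩ Schema2 → Schema2. The join is lossless.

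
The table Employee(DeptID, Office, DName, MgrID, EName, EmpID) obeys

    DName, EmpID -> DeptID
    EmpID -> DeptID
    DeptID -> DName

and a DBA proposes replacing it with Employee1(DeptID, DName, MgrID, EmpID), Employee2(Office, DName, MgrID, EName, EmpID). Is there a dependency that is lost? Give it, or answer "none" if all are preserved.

DName, EmpID → DeptID lies within Employee1.
EmpID → DeptID lies within Employee1.
DeptID → DName lies within Employee1.
Every dependency is enforceable on the fragments, so the decomposition is dependency-preserving.

none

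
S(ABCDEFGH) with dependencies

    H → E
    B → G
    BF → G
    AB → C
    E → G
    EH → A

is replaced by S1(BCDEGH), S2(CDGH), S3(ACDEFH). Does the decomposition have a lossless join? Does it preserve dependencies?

Lossless test (chase): Rows 1 and 2 agree on H; apply H→E and equate their E entries. Rows 1 and 3 agree on E; apply E→G and equate their G entries. Rows 1 and 2 agree on EH; apply EH→A and equate their A entries. Rows 1 and 3 agree on EH; apply EH→A and equate their A entries. No row becomes fully distinguished — the join is lossy.
Dependency preservation: the restricted closure of {AB} across the fragments never reaches {C}, so AB → C cannot be enforced without a join — not preserved.

lossy and not dependency-preserving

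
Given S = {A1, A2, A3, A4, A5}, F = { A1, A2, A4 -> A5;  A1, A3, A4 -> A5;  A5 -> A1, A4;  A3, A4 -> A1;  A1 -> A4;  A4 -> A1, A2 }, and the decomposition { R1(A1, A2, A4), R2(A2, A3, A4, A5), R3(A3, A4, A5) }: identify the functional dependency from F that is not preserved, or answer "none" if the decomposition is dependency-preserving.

A1, A2, A4 → A5: restricted closure across fragments reaches A5.
A1, A3, A4 → A5: restricted closure across fragments reaches A5.
A5 → A1, A4: restricted closure across fragments reaches A1, A4.
A3, A4 → A1: restricted closure across fragments reaches A1.
A1 → A4 lies within R1.
A4 → A1, A2 lies within R1.
Every dependency is enforceable on the fragments, so the decomposition is dependency-preserving.

none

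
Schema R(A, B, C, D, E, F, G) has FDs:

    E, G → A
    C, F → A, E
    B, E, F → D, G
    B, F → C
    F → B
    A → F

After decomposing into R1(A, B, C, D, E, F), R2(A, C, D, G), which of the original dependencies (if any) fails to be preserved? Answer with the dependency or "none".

Check E, G → A: no single fragment contains all of {A, E, G}, and the restricted closure of {E, G} across the fragments never reaches {A}.
C, F → A, E is preserved.
B, E, F → D, G is preserved.
B, F → C is preserved.
F → B is preserved.
A → F is preserved.

E, G → A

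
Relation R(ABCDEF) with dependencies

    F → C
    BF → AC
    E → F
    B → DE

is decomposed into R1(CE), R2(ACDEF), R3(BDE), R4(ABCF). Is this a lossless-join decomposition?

Yes

Chase test. Columns are ABCDEF; row i has aⱼ where attribute j ∈ Ri, else bᵢⱼ.
Initial tableau (one row per fragment):
  row 1: b11 b12 a3 b14 a5 b16
  row 2: a1 b22 a3 a4 a5 a6
  row 3: b31 a2 b33 a4 a5 b36
  row 4: a1 a2 a3 b44 b45 a6
Rows 1 and 2 agree on E; apply E→F and equate their F entries.
Rows 1 and 3 agree on E; apply E→F and equate their F entries.
Rows 3 and 4 agree on B; apply B→DE and equate their DE entries.
Rows 1 and 3 agree on F; apply F→C and equate their C entries.
Rows 3 and 4 agree on BF; apply BF→AC and equate their AC entries.
Row 3 is now all distinguished symbols — the join is lossless.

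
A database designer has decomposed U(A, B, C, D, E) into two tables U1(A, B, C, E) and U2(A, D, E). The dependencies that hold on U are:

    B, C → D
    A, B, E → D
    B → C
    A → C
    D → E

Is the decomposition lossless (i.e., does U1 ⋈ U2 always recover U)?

No

Common attributes: U1 ∩ U2 = {A, E}.
Closure of {A, E}: A → C applies, adding C. So (A, E)⁺ = {A, C, E}.
The closure contains neither all of U1 = {A, B, C, E} nor all of U2 = {A, D, E}, so the common attributes are not a superkey of either fragment. The join is lossy.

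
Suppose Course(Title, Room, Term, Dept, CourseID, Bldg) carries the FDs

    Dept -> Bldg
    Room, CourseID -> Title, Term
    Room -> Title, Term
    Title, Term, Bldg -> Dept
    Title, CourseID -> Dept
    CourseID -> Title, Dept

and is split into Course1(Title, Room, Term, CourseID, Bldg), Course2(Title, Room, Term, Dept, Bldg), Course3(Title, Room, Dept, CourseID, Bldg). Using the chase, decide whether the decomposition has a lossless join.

Chase test. Columns are Title, Room, Term, Dept, CourseID, Bldg; row i has aⱼ where attribute j ∈ Coursei, else bᵢⱼ.
Initial tableau (one row per fragment):
  row 1: a1 a2 a3 b14 a5 a6
  row 2: a1 a2 a3 a4 b25 a6
  row 3: a1 a2 b33 a4 a5 a6
Rows 1 and 3 agree on Room, CourseID; apply Room, CourseID→Title, Term and equate their Title, Term entries.
Rows 1 and 2 agree on Title, Term, Bldg; apply Title, Term, Bldg→Dept and equate their Dept entries.
Row 1 is now all distinguished symbols — the join is lossless.

Yes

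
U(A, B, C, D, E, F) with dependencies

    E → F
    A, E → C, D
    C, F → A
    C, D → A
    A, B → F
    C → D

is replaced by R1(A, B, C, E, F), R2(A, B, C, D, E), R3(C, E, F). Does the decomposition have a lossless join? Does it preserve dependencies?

lossless and dependency-preserving

Lossless test (chase): Rows 1 and 2 agree on E; apply E→F and equate their F entries. Rows 1 and 2 agree on A, E; apply A, E→C, D and equate their C, D entries. Rows 1 and 3 agree on C, F; apply C, F→A and equate their A entries. Rows 1 and 3 agree on C; apply C→D and equate their D entries. Row 1 is now all distinguished symbols — the join is lossless.
Dependency preservation: every FD's attributes lie within a single fragment, so each can be enforced locally — preserved.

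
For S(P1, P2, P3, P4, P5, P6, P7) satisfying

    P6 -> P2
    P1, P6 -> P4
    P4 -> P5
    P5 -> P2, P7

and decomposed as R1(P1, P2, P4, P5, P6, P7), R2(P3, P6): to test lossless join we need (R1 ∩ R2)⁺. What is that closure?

P2, P6

R1 ∩ R2 = {P6}.
P6 → P2 applies, adding P2
Closure: {P2, P6}.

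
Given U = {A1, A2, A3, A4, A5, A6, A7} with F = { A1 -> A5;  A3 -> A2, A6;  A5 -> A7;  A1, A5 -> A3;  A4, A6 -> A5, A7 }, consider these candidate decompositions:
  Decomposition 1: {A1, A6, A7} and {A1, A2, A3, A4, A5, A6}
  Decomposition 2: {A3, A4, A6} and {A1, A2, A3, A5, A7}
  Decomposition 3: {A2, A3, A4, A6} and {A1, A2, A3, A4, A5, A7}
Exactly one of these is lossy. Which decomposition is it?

Decomposition 1: common = {A1, A6}, closure = {A1, A2, A3, A5, A6, A7} → lossless.
Decomposition 2: common = {A3}, closure = {A2, A3, A6} → lossy.
Decomposition 3: common = {A2, A3, A4}, closure = {A2, A3, A4, A5, A6, A7} → lossless.

Decomposition 2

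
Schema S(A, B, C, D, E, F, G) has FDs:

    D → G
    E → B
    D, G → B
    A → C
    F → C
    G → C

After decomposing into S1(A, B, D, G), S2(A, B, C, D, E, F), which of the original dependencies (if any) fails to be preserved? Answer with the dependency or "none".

G → C

Check G → C: no single fragment contains all of {C, G}, and the restricted closure of {G} across the fragments never reaches {C}.
D → G is preserved.
E → B is preserved.
D, G → B is preserved.
A → C is preserved.
F → C is preserved.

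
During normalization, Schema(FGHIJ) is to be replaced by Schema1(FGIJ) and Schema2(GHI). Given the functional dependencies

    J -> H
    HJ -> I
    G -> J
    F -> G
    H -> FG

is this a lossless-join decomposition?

Yes

Common attributes: Schema1 ∩ Schema2 = {GI}.
Closure of {GI}: G → J applies, adding J; J → H applies, adding H; H → FG applies, adding F. So (GI)⁺ = {FGHIJ}.
This closure contains every attribute of Schema1, so Schema1 ∩ Schema2 → Schema1. The join is lossless.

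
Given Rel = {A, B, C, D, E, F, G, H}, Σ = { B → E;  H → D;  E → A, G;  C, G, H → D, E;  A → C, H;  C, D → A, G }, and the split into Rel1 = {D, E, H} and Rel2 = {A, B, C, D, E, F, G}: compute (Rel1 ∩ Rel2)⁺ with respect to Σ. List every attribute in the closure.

A, C, D, E, G, H

Rel1 ∩ Rel2 = {D, E}.
E → A, G applies, adding A, G
A → C, H applies, adding C, H
Closure: {A, C, D, E, G, H}.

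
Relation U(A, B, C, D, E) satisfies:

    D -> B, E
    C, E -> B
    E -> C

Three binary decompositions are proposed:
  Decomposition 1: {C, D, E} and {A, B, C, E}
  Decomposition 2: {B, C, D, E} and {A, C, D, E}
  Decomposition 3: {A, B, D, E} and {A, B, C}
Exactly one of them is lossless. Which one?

Decomposition 1: common = {C, E}, closure = {B, C, E} → lossy.
Decomposition 2: common = {C, D, E}, closure = {B, C, D, E} → lossless.
Decomposition 3: common = {A, B}, closure = {A, B} → lossy.

Decomposition 2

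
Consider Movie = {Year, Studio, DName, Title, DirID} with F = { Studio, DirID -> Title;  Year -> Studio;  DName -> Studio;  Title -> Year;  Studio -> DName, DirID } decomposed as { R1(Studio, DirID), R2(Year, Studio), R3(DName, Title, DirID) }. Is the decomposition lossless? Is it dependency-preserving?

lossy and not dependency-preserving

Lossless test (chase): Rows 1 and 2 agree on Studio; apply Studio→DName, DirID and equate their DName, DirID entries. Rows 1 and 2 agree on Studio, DirID; apply Studio, DirID→Title and equate their Title entries. Rows 1 and 2 agree on Title; apply Title→Year and equate their Year entries. No row becomes fully distinguished — the join is lossy.
Dependency preservation: the restricted closure of {Studio, DirID} across the fragments never reaches {Title}, so Studio, DirID → Title cannot be enforced without a join — not preserved.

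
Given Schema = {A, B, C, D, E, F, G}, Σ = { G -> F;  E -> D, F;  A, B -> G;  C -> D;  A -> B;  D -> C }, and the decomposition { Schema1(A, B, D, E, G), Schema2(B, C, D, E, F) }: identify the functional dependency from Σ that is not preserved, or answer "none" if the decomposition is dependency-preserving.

G -> F

Check G → F: no single fragment contains all of {F, G}, and the restricted closure of {G} across the fragments never reaches {F}.
E → D, F is preserved.
A, B → G is preserved.
C → D is preserved.
A → B is preserved.
D → C is preserved.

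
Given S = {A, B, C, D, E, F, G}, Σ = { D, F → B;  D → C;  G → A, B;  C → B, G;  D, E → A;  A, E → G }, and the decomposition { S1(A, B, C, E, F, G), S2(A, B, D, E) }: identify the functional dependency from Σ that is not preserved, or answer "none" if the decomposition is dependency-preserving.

D → C

Check D → C: no single fragment contains all of {C, D}, and the restricted closure of {D} across the fragments never reaches {C}.
D, F → B is preserved.
G → A, B is preserved.
C → B, G is preserved.
D, E → A is preserved.
A, E → G is preserved.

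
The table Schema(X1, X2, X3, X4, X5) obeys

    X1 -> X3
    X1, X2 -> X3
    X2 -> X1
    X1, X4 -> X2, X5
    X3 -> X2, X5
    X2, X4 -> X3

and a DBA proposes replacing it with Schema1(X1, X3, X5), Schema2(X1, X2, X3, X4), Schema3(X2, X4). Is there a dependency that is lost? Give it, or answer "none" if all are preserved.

none

X1 → X3 lies within Schema1.
X1, X2 → X3 lies within Schema2.
X2 → X1 lies within Schema2.
X1, X4 → X2, X5: restricted closure across fragments reaches X2, X5.
X3 → X2, X5: restricted closure across fragments reaches X2, X5.
X2, X4 → X3 lies within Schema2.
Every dependency is enforceable on the fragments, so the decomposition is dependency-preserving.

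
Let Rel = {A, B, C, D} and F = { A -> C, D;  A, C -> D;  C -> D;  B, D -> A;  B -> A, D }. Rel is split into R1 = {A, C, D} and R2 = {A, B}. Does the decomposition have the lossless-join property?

Common attributes: R1 ∩ R2 = {A}.
Closure of {A}: A → C, D applies, adding C, D. So (A)⁺ = {A, C, D}.
This closure contains every attribute of R1, so R1 ∩ R2 → R1. The join is lossless.

Yes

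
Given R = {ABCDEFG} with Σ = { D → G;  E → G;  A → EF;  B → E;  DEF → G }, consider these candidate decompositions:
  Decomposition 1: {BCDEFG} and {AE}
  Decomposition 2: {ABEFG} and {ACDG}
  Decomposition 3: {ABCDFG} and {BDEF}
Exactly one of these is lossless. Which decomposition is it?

Decomposition 1: common = {E}, closure = {EG} → lossy.
Decomposition 2: common = {AG}, closure = {AEFG} → lossy.
Decomposition 3: common = {BDF}, closure = {BDEFG} → lossless.

Decomposition 3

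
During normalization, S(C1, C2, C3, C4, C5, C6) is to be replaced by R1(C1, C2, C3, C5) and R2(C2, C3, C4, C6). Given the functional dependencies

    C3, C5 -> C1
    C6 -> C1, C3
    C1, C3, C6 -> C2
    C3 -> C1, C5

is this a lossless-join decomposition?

Common attributes: R1 ∩ R2 = {C2, C3}.
Closure of {C2, C3}: C3 → C1, C5 applies, adding C1, C5. So (C2, C3)⁺ = {C1, C2, C3, C5}.
This closure contains every attribute of R1, so R1 ∩ R2 → R1. The join is lossless.

Yes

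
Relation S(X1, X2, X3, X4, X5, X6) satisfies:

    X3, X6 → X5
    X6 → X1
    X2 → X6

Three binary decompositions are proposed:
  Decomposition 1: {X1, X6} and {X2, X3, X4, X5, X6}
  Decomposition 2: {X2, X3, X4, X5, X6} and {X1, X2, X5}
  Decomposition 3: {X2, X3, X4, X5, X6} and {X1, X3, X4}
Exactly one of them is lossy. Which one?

Decomposition 1: common = {X6}, closure = {X1, X6} → lossless.
Decomposition 2: common = {X2, X5}, closure = {X1, X2, X5, X6} → lossless.
Decomposition 3: common = {X3, X4}, closure = {X3, X4} → lossy.

Decomposition 3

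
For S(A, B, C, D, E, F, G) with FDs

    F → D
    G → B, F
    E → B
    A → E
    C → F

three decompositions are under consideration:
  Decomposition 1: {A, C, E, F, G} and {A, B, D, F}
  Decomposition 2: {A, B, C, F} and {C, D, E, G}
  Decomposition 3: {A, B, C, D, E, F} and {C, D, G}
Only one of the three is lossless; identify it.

Decomposition 1: common = {A, F}, closure = {A, B, D, E, F} → lossless.
Decomposition 2: common = {C}, closure = {C, D, F} → lossy.
Decomposition 3: common = {C, D}, closure = {C, D, F} → lossy.

Decomposition 1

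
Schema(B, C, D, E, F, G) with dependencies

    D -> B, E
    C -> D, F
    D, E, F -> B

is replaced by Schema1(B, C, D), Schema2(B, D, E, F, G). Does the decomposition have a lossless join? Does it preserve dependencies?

Lossless test: (B, D)⁺ = {B, D, E}, which is a superkey of neither fragment — lossy.
Dependency preservation: the restricted closure of {C} across the fragments never reaches {D, F}, so C → D, F cannot be enforced without a join — not preserved.

lossy and not dependency-preserving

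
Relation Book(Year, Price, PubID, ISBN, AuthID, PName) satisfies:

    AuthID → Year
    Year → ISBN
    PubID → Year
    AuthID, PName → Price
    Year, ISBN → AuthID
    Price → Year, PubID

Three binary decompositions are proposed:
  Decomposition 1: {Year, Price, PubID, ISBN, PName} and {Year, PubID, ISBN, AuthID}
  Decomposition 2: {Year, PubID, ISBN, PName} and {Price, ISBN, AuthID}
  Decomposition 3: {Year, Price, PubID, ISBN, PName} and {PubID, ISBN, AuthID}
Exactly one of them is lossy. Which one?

Decomposition 1: common = {Year, PubID, ISBN}, closure = {Year, PubID, ISBN, AuthID} → lossless.
Decomposition 2: common = {ISBN}, closure = {ISBN} → lossy.
Decomposition 3: common = {PubID, ISBN}, closure = {Year, PubID, ISBN, AuthID} → lossless.

Decomposition 2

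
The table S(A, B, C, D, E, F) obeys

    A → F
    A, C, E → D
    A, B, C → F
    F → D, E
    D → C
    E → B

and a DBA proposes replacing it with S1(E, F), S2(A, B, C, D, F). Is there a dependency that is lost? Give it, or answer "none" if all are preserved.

Check E → B: no single fragment contains all of {B, E}, and the restricted closure of {E} across the fragments never reaches {B}.
A → F is preserved.
A, C, E → D is preserved.
A, B, C → F is preserved.
F → D, E is preserved.
D → C is preserved.

E → B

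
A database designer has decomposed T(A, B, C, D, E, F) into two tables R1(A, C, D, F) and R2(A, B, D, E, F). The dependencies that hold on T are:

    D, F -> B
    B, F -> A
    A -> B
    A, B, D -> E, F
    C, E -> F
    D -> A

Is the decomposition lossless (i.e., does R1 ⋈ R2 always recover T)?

Yes

Common attributes: R1 ∩ R2 = {A, D, F}.
Closure of {A, D, F}: D, F → B applies, adding B; A, B, D → E, F applies, adding E. So (A, D, F)⁺ = {A, B, D, E, F}.
This closure contains every attribute of R2, so R1 ∩ R2 → R2. The join is lossless.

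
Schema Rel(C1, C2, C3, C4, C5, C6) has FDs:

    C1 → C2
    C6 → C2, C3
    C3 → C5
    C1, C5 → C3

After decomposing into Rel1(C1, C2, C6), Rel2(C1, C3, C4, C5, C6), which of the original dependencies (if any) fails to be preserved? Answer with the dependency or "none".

none

C1 → C2 lies within Rel1.
C6 → C2, C3: restricted closure across fragments reaches C2, C3.
C3 → C5 lies within Rel2.
C1, C5 → C3 lies within Rel2.
Every dependency is enforceable on the fragments, so the decomposition is dependency-preserving.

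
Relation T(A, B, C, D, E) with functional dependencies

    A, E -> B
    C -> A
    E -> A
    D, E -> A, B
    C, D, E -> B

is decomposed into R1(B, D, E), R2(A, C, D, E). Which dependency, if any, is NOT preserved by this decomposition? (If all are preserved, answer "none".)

A, E → B: restricted closure across fragments reaches B.
C → A lies within R2.
E → A lies within R2.
D, E → A, B: restricted closure across fragments reaches A, B.
C, D, E → B: restricted closure across fragments reaches B.
Every dependency is enforceable on the fragments, so the decomposition is dependency-preserving.

none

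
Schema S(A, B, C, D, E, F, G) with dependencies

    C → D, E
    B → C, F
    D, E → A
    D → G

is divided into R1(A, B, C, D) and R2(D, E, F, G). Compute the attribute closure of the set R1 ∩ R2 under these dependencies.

D, G

R1 ∩ R2 = {D}.
D → G applies, adding G
Closure: {D, G}.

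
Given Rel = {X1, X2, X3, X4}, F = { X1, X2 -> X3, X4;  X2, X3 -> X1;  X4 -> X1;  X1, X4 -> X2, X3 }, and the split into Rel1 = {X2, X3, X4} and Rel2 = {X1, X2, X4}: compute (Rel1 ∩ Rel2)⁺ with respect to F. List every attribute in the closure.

Rel1 ∩ Rel2 = {X2, X4}.
X4 → X1 applies, adding X1
X1, X4 → X2, X3 applies, adding X3
Closure: {X1, X2, X3, X4}.

X1, X2, X3, X4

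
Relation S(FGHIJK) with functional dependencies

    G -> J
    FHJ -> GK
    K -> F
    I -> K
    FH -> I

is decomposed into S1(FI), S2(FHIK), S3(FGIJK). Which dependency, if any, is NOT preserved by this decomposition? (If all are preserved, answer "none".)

FHJ -> GK

Check FHJ → GK: no single fragment contains all of {FGHJK}, and the restricted closure of {FHJ} across the fragments never reaches {GK}.
G → J is preserved.
K → F is preserved.
I → K is preserved.
FH → I is preserved.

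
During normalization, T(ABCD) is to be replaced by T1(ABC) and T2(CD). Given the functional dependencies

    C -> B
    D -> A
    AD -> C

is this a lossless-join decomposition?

Common attributes: T1 ∩ T2 = {C}.
Closure of {C}: C → B applies, adding B. So (C)⁺ = {BC}.
The closure contains neither all of T1 = {ABC} nor all of T2 = {CD}, so the common attributes are not a superkey of either fragment. The join is lossy.

No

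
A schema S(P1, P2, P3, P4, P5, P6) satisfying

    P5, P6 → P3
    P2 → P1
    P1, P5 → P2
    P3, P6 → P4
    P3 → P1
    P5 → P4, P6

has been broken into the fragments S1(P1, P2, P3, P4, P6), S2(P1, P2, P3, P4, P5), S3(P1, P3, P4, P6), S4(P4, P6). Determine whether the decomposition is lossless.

Chase test. Columns are P1, P2, P3, P4, P5, P6; row i has aⱼ where attribute j ∈ Si, else bᵢⱼ.
Initial tableau (one row per fragment):
  row 1: a1 a2 a3 a4 b15 a6
  row 2: a1 a2 a3 a4 a5 b26
  row 3: a1 b32 a3 a4 b35 a6
  row 4: b41 b42 b43 a4 b45 a6
No row becomes fully distinguished — the join is lossy.

No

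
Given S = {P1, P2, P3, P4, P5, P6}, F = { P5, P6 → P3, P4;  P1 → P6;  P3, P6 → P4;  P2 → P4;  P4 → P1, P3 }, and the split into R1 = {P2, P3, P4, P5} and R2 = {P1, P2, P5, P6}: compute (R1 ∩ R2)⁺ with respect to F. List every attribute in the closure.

R1 ∩ R2 = {P2, P5}.
P2 → P4 applies, adding P4
P4 → P1, P3 applies, adding P1, P3
P1 → P6 applies, adding P6
Closure: {P1, P2, P3, P4, P5, P6}.

P1, P2, P3, P4, P5, P6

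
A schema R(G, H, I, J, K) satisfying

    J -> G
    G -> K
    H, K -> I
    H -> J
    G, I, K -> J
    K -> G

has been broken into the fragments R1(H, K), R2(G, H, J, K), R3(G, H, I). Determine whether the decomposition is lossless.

Chase test. Columns are G, H, I, J, K; row i has aⱼ where attribute j ∈ Ri, else bᵢⱼ.
Initial tableau (one row per fragment):
  row 1: b11 a2 b13 b14 a5
  row 2: a1 a2 b23 a4 a5
  row 3: a1 a2 a3 b34 b35
Rows 2 and 3 agree on G; apply G→K and equate their K entries.
Rows 1 and 2 agree on H, K; apply H, K→I and equate their I entries.
Rows 1 and 3 agree on H, K; apply H, K→I and equate their I entries.
Rows 1 and 2 agree on H; apply H→J and equate their J entries.
Rows 1 and 3 agree on H; apply H→J and equate their J entries.
Rows 1 and 2 agree on K; apply K→G and equate their G entries.
Row 1 is now all distinguished symbols — the join is lossless.

Yes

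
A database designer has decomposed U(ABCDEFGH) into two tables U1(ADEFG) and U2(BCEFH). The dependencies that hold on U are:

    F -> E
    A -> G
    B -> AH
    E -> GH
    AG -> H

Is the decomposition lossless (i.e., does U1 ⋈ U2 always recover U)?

No

Common attributes: U1 ∩ U2 = {EF}.
Closure of {EF}: E → GH applies, adding GH. So (EF)⁺ = {EFGH}.
The closure contains neither all of U1 = {ADEFG} nor all of U2 = {BCEFH}, so the common attributes are not a superkey of either fragment. The join is lossy.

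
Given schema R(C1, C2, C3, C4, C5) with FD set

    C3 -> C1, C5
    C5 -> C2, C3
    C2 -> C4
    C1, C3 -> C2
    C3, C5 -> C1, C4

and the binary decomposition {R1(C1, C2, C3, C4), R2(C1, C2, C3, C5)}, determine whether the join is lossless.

Yes

Common attributes: R1 ∩ R2 = {C1, C2, C3}.
Closure of {C1, C2, C3}: C3 → C1, C5 applies, adding C5; C2 → C4 applies, adding C4. So (C1, C2, C3)⁺ = {C1, C2, C3, C4, C5}.
This closure contains every attribute of R1, so R1 ∩ R2 → R1. The join is lossless.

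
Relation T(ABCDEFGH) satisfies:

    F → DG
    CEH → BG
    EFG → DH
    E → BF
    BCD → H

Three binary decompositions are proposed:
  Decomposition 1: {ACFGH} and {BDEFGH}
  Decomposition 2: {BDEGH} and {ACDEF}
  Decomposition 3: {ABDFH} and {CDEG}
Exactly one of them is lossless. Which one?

Decomposition 1: common = {FGH}, closure = {DFGH} → lossy.
Decomposition 2: common = {DE}, closure = {BDEFGH} → lossless.
Decomposition 3: common = {D}, closure = {D} → lossy.

Decomposition 2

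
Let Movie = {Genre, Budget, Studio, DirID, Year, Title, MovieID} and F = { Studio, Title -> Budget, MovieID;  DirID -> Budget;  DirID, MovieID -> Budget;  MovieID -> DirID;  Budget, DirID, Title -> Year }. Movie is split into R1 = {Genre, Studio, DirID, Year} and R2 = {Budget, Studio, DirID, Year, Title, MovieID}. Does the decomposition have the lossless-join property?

No

Common attributes: R1 ∩ R2 = {Studio, DirID, Year}.
Closure of {Studio, DirID, Year}: DirID → Budget applies, adding Budget. So (Studio, DirID, Year)⁺ = {Budget, Studio, DirID, Year}.
The closure contains neither all of R1 = {Genre, Studio, DirID, Year} nor all of R2 = {Budget, Studio, DirID, Year, Title, MovieID}, so the common attributes are not a superkey of either fragment. The join is lossy.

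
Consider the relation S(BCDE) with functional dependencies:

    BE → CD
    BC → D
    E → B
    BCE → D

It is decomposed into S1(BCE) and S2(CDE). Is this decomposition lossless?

Yes

Common attributes: S1 ∩ S2 = {CE}.
Closure of {CE}: E → B applies, adding B; BCE → D applies, adding D. So (CE)⁺ = {BCDE}.
This closure contains every attribute of S1, so S1 ∩ S2 → S1. The join is lossless.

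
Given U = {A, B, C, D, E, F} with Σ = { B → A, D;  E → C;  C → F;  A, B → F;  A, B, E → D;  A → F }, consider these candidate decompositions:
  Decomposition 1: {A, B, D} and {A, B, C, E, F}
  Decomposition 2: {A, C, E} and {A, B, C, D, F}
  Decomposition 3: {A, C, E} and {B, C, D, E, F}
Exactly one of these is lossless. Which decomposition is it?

Decomposition 1

Decomposition 1: common = {A, B}, closure = {A, B, D, F} → lossless.
Decomposition 2: common = {A, C}, closure = {A, C, F} → lossy.
Decomposition 3: common = {C, E}, closure = {C, E, F} → lossy.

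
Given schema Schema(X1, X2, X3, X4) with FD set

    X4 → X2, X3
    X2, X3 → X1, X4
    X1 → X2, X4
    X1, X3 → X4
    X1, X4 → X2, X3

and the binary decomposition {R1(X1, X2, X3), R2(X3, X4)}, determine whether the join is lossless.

No

Common attributes: R1 ∩ R2 = {X3}.
No dependency enlarges {X3}, so (X3)⁺ = {X3}.
The closure contains neither all of R1 = {X1, X2, X3} nor all of R2 = {X3, X4}, so the common attributes are not a superkey of either fragment. The join is lossy.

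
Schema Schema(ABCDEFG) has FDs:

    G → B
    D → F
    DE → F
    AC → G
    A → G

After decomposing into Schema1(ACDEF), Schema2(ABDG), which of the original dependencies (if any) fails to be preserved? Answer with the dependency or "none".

none

G → B lies within Schema2.
D → F lies within Schema1.
DE → F lies within Schema1.
AC → G: restricted closure across fragments reaches G.
A → G lies within Schema2.
Every dependency is enforceable on the fragments, so the decomposition is dependency-preserving.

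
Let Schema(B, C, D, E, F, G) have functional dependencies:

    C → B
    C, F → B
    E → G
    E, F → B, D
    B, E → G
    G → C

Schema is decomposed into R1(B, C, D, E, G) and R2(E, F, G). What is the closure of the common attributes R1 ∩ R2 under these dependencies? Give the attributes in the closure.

R1 ∩ R2 = {E, G}.
G → C applies, adding C
C → B applies, adding B
Closure: {B, C, E, G}.

B, C, E, G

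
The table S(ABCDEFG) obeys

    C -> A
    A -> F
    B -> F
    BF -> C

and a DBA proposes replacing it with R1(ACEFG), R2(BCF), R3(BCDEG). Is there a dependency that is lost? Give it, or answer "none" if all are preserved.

none

C → A lies within R1.
A → F lies within R1.
B → F lies within R2.
BF → C lies within R2.
Every dependency is enforceable on the fragments, so the decomposition is dependency-preserving.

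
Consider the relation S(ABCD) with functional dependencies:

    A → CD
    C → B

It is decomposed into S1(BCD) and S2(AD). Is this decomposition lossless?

No

Common attributes: S1 ∩ S2 = {D}.
No dependency enlarges {D}, so (D)⁺ = {D}.
The closure contains neither all of S1 = {BCD} nor all of S2 = {AD}, so the common attributes are not a superkey of either fragment. The join is lossy.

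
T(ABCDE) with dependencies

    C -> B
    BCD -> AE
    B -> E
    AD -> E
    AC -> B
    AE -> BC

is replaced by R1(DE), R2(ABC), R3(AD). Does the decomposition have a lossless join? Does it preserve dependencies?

lossy and not dependency-preserving

Lossless test (chase): applying each FD to every pair of rows produces no changes in the tableau, so no row becomes fully distinguished — the join is lossy.
Dependency preservation: the restricted closure of {BCD} across the fragments never reaches {AE}, so BCD → AE cannot be enforced without a join — not preserved.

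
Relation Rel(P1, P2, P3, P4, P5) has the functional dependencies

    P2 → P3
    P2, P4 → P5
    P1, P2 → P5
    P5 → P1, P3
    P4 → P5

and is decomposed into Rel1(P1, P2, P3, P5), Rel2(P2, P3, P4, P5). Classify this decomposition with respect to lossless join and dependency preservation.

lossless and dependency-preserving

Lossless test: (P2, P3, P5)⁺ = {P1, P2, P3, P5}, which contains all of one fragment — lossless.
Dependency preservation: every FD's attributes lie within a single fragment, so each can be enforced locally — preserved.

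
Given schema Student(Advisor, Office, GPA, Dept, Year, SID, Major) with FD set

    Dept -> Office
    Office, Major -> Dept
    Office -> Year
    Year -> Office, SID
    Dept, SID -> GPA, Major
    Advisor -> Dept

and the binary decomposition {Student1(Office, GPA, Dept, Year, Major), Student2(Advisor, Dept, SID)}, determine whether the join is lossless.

Yes

Common attributes: Student1 ∩ Student2 = {Dept}.
Closure of {Dept}: Dept → Office applies, adding Office; Office → Year applies, adding Year; Year → Office, SID applies, adding SID; Dept, SID → GPA, Major applies, adding GPA, Major. So (Dept)⁺ = {Office, GPA, Dept, Year, SID, Major}.
This closure contains every attribute of Student1, so Student1 ∩ Student2 → Student1. The join is lossless.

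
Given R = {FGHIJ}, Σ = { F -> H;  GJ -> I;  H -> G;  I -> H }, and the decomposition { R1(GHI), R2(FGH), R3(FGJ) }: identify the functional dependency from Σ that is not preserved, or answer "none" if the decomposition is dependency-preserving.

Check GJ → I: no single fragment contains all of {GIJ}, and the restricted closure of {GJ} across the fragments never reaches {I}.
F → H is preserved.
H → G is preserved.
I → H is preserved.

GJ -> I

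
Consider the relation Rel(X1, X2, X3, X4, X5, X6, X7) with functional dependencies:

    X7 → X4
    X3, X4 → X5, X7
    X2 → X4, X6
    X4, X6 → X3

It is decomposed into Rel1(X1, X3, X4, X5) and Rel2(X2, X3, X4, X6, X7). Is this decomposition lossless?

No

Common attributes: Rel1 ∩ Rel2 = {X3, X4}.
Closure of {X3, X4}: X3, X4 → X5, X7 applies, adding X5, X7. So (X3, X4)⁺ = {X3, X4, X5, X7}.
The closure contains neither all of Rel1 = {X1, X3, X4, X5} nor all of Rel2 = {X2, X3, X4, X6, X7}, so the common attributes are not a superkey of either fragment. The join is lossy.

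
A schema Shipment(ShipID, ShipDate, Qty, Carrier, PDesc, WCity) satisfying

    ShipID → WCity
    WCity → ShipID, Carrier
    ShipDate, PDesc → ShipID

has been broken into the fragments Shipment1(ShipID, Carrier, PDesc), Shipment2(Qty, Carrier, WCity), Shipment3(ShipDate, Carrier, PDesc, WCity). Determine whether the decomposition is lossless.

Chase test. Columns are ShipID, ShipDate, Qty, Carrier, PDesc, WCity; row i has aⱼ where attribute j ∈ Shipmenti, else bᵢⱼ.
Initial tableau (one row per fragment):
  row 1: a1 b12 b13 a4 a5 b16
  row 2: b21 b22 a3 a4 b25 a6
  row 3: b31 a2 b33 a4 a5 a6
Rows 2 and 3 agree on WCity; apply WCity→ShipID, Carrier and equate their ShipID, Carrier entries.
No row becomes fully distinguished — the join is lossy.

No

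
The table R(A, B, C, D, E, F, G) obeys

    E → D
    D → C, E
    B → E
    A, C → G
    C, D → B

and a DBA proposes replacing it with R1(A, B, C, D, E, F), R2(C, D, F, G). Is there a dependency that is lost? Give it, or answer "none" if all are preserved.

Check A, C → G: no single fragment contains all of {A, C, G}, and the restricted closure of {A, C} across the fragments never reaches {G}.
E → D is preserved.
D → C, E is preserved.
B → E is preserved.
C, D → B is preserved.

A, C → G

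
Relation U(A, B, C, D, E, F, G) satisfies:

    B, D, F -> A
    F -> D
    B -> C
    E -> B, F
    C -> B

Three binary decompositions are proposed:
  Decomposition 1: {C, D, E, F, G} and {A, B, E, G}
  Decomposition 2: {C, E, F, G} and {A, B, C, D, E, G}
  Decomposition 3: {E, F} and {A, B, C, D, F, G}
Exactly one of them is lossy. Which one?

Decomposition 3

Decomposition 1: common = {E, G}, closure = {A, B, C, D, E, F, G} → lossless.
Decomposition 2: common = {C, E, G}, closure = {A, B, C, D, E, F, G} → lossless.
Decomposition 3: common = {F}, closure = {D, F} → lossy.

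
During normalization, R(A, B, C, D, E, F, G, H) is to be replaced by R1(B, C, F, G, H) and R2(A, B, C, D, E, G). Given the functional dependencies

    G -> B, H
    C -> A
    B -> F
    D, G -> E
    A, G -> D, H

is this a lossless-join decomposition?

Common attributes: R1 ∩ R2 = {B, C, G}.
Closure of {B, C, G}: G → B, H applies, adding H; C → A applies, adding A; B → F applies, adding F; A, G → D, H applies, adding D; D, G → E applies, adding E. So (B, C, G)⁺ = {A, B, C, D, E, F, G, H}.
This closure contains every attribute of R1, so R1 ∩ R2 → R1. The join is lossless.

Yes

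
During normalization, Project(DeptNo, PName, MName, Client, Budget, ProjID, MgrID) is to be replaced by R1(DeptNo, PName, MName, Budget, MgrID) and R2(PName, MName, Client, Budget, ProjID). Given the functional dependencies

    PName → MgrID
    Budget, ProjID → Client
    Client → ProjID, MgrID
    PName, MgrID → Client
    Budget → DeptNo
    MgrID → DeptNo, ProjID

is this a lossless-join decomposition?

Common attributes: R1 ∩ R2 = {PName, MName, Budget}.
Closure of {PName, MName, Budget}: PName → MgrID applies, adding MgrID; PName, MgrID → Client applies, adding Client; Budget → DeptNo applies, adding DeptNo; MgrID → DeptNo, ProjID applies, adding ProjID. So (PName, MName, Budget)⁺ = {DeptNo, PName, MName, Client, Budget, ProjID, MgrID}.
This closure contains every attribute of R1, so R1 ∩ R2 → R1. The join is lossless.

Yes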